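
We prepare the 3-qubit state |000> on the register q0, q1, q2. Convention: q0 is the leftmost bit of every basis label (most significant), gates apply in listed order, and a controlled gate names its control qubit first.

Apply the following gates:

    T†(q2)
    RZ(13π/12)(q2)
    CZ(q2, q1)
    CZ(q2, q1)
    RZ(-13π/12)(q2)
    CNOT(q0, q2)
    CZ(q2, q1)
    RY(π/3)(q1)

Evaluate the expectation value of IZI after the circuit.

The observable IZI averages to 1/2. Key observation: the block from step 2 through step 5 cancels to the identity and can be dropped.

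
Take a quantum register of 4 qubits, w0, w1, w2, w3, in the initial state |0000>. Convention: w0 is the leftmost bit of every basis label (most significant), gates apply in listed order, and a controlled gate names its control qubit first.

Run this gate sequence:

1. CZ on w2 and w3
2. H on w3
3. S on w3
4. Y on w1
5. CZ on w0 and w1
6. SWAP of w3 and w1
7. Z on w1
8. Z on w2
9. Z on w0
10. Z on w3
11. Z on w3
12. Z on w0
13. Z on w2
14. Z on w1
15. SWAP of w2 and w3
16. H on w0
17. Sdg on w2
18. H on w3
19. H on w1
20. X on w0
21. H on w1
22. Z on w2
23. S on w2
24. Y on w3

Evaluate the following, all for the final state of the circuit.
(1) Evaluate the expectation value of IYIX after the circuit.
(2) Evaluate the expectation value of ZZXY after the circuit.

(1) In the final state, IYIX has expectation -1.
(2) In the final state, ZZXY has expectation 0.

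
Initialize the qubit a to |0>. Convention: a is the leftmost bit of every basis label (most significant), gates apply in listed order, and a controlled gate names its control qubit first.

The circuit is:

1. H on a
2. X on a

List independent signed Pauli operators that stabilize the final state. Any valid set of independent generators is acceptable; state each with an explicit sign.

One valid set of independent stabilizer generators is +X (any independent generating set of the same group is equally correct).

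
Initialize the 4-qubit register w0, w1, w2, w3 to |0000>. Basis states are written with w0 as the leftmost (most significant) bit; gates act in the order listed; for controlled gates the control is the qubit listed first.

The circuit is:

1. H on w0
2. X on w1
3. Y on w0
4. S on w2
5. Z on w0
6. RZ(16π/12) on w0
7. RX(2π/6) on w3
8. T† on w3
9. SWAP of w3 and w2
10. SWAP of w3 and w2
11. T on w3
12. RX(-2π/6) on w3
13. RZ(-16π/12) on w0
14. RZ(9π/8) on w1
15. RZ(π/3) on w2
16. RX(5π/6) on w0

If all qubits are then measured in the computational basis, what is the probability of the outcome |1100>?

Outcome |1100> occurs with probability 1/2. Key observation: the block from step 6 through step 13 cancels to the identity and can be dropped.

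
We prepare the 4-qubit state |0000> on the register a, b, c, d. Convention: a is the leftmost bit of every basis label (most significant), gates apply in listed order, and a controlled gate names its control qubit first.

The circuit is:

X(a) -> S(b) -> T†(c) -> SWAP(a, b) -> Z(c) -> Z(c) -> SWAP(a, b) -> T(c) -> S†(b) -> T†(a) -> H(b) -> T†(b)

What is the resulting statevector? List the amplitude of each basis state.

The resulting statevector has amplitude -sqrt(2)*exp(3*I*pi/4)/2 on |1000>, -sqrt(2)*I/2 on |1100>, and 0 on every other basis state. Key observation: steps 2-9 multiply out to the identity, so the circuit reduces to the remaining gates.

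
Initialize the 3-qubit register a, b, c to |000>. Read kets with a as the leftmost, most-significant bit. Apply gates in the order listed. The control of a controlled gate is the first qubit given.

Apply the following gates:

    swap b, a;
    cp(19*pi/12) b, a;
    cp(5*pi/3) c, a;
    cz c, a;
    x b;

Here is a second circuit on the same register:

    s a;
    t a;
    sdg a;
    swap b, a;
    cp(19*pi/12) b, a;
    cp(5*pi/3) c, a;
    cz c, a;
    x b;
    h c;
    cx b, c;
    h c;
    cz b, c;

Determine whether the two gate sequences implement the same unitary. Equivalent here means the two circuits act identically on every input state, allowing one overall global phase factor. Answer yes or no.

No — the two circuits implement different unitaries, even allowing a global phase.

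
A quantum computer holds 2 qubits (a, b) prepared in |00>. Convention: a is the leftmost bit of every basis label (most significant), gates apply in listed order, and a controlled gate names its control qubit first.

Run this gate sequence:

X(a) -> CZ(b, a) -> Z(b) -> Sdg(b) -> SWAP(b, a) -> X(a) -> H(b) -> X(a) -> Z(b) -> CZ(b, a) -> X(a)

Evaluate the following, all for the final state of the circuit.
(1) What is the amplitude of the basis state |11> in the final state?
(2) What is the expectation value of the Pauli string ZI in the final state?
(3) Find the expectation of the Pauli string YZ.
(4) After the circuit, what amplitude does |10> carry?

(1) |11> carries amplitude sqrt(2)/2 in the final state.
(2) The observable ZI averages to -1.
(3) The observable YZ averages to 0.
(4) |10> carries amplitude sqrt(2)/2 in the final state.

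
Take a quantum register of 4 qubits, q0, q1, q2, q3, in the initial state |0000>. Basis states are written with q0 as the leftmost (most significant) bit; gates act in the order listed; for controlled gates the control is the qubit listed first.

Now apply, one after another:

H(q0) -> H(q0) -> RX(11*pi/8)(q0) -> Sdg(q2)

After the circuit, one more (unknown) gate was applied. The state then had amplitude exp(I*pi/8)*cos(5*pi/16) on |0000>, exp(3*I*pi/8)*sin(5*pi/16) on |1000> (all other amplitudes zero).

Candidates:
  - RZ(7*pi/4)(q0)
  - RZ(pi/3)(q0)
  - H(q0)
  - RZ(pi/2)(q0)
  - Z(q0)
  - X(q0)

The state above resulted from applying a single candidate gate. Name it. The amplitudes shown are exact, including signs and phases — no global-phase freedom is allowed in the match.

The applied gate was RZ(7*pi/4)(q0). Key observation: gates 1-2 undo each other exactly, leaving only the rest of the circuit to track.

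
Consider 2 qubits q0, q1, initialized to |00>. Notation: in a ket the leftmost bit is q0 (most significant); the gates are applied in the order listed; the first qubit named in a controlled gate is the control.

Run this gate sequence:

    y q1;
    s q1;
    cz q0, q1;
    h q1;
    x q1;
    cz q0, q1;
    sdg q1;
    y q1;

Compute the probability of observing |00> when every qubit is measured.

The probability of measuring |00> is 1/2.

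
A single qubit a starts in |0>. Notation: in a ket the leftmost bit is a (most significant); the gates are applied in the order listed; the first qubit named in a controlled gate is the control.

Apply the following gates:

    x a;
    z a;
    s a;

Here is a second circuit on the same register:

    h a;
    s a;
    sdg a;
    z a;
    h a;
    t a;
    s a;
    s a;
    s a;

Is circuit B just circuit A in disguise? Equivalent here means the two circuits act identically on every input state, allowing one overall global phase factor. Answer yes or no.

No — the two circuits implement different unitaries, even allowing a global phase.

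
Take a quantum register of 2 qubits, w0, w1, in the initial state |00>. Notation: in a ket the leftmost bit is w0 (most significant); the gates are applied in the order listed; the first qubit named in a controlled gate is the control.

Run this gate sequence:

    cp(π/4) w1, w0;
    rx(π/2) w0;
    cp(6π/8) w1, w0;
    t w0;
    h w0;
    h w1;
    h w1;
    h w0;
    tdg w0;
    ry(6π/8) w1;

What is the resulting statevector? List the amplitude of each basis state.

The final amplitudes are sqrt(4 - 2*sqrt(2))/4 on |00>, sqrt(2*sqrt(2) + 4)/4 on |01>, -I*sqrt(4 - 2*sqrt(2))/4 on |10>, -I*sqrt(2*sqrt(2) + 4)/4 on |11>. Key observation: gates 4-9 undo each other exactly, leaving only the rest of the circuit to track.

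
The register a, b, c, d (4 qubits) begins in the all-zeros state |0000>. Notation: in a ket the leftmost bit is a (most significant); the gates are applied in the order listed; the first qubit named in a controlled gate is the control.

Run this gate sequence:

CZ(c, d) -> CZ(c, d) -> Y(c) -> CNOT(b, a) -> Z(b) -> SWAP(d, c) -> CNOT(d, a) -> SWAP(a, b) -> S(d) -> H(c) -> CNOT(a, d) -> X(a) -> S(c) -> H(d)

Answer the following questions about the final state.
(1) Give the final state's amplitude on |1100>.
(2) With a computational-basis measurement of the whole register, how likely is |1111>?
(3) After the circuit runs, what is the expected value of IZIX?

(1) The final state's coefficient on |1100> equals -1/2. Key observation: gates 1-2 undo each other exactly, leaving only the rest of the circuit to track.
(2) A full measurement returns |1111> with probability 1/4.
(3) The observable IZIX averages to 1.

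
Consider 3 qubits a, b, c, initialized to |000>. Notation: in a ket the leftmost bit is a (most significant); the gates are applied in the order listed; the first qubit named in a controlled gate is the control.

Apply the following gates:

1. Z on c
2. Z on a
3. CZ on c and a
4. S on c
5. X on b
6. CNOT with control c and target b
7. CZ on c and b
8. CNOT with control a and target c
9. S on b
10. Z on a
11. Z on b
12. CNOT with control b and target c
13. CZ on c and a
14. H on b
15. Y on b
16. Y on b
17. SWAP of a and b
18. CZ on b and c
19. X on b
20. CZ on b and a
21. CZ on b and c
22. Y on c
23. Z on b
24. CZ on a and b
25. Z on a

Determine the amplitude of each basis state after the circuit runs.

After the circuit, the state carries amplitude -sqrt(2)/2 on |010>, -sqrt(2)/2 on |110>, and 0 on every other basis state.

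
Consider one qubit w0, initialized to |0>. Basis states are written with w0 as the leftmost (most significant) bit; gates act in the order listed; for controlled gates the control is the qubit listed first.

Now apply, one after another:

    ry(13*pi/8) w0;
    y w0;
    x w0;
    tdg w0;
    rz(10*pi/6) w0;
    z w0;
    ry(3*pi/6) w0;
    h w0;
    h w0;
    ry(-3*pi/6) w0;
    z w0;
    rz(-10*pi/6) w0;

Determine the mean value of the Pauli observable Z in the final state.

The observable Z averages to sqrt(2 - sqrt(2))/2. Key observation: gates 5-12 undo each other exactly, leaving only the rest of the circuit to track.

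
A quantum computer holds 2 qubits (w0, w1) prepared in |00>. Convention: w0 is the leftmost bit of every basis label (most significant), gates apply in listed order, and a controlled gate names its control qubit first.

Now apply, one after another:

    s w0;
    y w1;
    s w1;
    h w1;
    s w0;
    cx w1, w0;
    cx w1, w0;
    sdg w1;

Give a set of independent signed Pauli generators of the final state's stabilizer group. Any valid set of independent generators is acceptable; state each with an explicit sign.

The final state is stabilized by the group generated by +IY, +ZI; other independent generating sets are equally valid.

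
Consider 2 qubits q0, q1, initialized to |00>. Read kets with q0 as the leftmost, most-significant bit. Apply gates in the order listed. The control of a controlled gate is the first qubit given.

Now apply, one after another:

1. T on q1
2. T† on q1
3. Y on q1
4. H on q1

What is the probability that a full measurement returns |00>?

A full measurement returns |00> with probability 1/2.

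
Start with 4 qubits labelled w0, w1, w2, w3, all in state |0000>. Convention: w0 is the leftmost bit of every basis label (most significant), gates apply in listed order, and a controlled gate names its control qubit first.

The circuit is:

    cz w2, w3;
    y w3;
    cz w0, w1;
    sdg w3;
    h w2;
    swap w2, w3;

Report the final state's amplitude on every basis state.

The final amplitudes are sqrt(2)/2 on |0010>, sqrt(2)/2 on |0011>, and 0 on every other basis state.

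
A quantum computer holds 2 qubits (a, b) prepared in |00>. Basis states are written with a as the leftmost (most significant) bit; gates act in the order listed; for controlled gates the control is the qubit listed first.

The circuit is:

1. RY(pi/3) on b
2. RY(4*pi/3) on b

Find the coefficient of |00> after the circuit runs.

|00> carries amplitude -sqrt(3)/2 in the final state.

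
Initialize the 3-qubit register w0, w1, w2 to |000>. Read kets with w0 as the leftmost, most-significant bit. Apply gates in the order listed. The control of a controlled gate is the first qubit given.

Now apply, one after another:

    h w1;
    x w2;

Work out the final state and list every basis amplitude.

The resulting statevector has amplitude sqrt(2)/2 on |001>, sqrt(2)/2 on |011>, and 0 on every other basis state.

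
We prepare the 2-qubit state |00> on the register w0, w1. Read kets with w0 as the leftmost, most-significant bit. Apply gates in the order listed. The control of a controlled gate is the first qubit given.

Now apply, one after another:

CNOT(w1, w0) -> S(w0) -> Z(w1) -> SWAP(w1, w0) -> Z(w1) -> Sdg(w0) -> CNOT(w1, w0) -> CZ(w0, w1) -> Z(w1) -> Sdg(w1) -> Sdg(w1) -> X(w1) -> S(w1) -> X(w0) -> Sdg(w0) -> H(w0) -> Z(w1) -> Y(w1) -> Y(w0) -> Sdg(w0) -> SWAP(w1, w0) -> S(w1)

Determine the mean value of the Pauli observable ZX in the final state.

The expectation value of ZX is 1.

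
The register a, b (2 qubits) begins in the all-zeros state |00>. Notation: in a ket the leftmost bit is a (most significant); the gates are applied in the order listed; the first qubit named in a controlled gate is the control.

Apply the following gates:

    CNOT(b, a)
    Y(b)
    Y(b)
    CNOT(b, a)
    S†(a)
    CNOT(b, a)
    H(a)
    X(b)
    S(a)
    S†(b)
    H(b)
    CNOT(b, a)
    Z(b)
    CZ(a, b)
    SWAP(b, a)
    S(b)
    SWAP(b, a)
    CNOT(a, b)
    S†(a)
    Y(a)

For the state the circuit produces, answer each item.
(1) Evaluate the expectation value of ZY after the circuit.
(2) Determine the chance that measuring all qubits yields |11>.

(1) The observable ZY averages to -1.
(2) The probability of measuring |11> is 1/4.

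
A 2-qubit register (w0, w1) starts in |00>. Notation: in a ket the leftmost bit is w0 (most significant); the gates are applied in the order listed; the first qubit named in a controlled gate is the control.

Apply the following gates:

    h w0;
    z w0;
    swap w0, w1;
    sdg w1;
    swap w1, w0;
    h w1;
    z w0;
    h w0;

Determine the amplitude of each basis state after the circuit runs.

The final amplitudes are sqrt(2)*(1 - I)/4 on |00>, sqrt(2)*(1 - I)/4 on |01>, sqrt(2)*(1 + I)/4 on |10>, sqrt(2)*(1 + I)/4 on |11>.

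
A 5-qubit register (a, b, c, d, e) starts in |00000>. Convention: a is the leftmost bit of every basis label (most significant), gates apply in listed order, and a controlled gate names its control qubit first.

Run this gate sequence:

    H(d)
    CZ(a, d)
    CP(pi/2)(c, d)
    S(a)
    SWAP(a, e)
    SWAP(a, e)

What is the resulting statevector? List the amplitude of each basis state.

The final amplitudes are sqrt(2)/2 on |00000>, sqrt(2)/2 on |00010>, and 0 on every other basis state. Key observation: the block from step 5 through step 6 cancels to the identity and can be dropped.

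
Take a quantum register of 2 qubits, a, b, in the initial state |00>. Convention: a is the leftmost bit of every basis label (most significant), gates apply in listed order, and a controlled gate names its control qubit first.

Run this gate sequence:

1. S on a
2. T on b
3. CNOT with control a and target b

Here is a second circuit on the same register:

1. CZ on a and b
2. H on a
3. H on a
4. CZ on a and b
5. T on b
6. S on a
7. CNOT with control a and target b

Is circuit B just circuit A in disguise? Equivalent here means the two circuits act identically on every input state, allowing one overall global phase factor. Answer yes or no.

Yes, they are equivalent — the unitaries differ by at most a global phase.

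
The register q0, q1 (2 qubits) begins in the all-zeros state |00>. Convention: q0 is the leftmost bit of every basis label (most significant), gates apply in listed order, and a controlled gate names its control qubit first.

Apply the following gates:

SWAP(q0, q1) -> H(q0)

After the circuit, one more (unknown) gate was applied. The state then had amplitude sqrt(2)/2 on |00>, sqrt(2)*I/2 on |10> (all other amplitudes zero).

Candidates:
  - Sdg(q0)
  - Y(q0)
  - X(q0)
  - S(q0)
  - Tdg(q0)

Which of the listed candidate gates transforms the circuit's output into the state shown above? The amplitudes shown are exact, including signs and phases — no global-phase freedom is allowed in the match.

The unique candidate consistent with the amplitudes is S(q0).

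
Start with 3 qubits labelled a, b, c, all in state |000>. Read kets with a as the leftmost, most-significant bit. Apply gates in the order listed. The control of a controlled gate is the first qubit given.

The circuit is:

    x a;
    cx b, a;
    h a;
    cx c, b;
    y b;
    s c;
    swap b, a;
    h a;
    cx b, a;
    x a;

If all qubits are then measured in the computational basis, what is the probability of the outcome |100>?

Outcome |100> occurs with probability 1/4.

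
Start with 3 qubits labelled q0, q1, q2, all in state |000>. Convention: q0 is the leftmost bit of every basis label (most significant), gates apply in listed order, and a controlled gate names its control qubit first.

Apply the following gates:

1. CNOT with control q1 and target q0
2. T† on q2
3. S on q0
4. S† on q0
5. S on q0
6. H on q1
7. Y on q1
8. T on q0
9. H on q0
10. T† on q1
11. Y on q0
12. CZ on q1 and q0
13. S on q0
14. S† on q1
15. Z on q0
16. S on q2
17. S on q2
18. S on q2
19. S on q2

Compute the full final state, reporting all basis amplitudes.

After the circuit, the state carries amplitude -1/2 on |000>, 0 on |001>, -exp(I*pi/4)/2 on |010>, 0 on |011>, -I/2 on |100>, 0 on |101>, exp(3*I*pi/4)/2 on |110>, 0 on |111>.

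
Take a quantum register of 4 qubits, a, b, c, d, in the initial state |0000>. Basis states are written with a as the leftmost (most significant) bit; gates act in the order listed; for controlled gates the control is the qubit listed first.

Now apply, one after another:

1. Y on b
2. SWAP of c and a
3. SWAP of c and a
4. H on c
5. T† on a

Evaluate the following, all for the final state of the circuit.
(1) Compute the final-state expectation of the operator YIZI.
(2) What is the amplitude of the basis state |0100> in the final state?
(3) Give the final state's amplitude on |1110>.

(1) The observable YIZI averages to 0. Key observation: gates 2-3 undo each other exactly, leaving only the rest of the circuit to track.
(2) |0100> carries amplitude sqrt(2)*I/2 in the final state.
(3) The final state's coefficient on |1110> equals 0.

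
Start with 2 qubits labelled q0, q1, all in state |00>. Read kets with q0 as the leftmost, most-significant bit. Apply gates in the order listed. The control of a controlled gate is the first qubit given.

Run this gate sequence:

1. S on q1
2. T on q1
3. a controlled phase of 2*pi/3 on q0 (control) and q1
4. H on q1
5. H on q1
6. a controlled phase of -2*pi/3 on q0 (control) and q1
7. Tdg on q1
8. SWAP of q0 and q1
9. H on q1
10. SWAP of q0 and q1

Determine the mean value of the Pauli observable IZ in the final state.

In the final state, IZ has expectation 1. Key observation: steps 2-7 multiply out to the identity, so the circuit reduces to the remaining gates.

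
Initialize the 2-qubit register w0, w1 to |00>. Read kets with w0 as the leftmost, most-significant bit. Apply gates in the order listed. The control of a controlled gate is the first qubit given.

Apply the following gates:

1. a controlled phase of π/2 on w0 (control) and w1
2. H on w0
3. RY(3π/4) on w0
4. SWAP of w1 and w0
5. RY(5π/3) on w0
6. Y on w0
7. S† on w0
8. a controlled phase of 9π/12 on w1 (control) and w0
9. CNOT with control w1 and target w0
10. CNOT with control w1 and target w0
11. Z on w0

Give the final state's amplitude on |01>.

The final state's coefficient on |01> equals -sqrt(2)*I*sqrt(sqrt(2) + 2)/8 - sqrt(2)*I*sqrt(2 - sqrt(2))/8.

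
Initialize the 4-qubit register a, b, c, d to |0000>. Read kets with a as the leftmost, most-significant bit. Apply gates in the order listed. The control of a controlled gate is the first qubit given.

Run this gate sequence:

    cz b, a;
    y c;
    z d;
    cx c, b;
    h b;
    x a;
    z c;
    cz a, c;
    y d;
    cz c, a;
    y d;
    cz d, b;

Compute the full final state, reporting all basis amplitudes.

After the circuit, the state carries amplitude -sqrt(2)*I/2 on |1010>, sqrt(2)*I/2 on |1110>, and 0 on every other basis state.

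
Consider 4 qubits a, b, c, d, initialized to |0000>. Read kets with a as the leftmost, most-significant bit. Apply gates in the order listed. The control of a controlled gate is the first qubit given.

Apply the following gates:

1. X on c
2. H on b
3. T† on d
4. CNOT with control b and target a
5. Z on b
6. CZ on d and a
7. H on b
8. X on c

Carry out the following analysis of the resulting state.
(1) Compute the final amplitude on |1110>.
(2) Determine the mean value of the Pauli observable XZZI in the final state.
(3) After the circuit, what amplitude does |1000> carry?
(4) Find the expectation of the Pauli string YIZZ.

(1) |1110> carries amplitude 0 in the final state.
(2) The expectation value of XZZI is -1.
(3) The final state's coefficient on |1000> equals -1/2.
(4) In the final state, YIZZ has expectation 0.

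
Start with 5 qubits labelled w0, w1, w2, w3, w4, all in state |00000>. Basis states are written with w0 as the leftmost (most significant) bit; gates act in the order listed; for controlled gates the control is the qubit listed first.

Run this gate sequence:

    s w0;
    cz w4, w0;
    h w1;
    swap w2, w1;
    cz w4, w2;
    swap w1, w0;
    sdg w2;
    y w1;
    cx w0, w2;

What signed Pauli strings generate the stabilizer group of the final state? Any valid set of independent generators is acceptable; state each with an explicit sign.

The final state is stabilized by the group generated by -IIYII, +ZIIII, -IZIII, +IIIZI, +IIIIZ; other independent generating sets are equally valid.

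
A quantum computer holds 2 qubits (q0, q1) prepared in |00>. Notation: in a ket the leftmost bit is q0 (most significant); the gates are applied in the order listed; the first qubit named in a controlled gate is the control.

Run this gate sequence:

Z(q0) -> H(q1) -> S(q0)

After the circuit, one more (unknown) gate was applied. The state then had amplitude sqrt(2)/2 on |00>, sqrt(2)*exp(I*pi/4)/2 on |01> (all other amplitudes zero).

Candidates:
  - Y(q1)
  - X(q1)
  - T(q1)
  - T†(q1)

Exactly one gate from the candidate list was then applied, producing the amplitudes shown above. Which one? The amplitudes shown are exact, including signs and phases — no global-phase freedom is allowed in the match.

The unique candidate consistent with the amplitudes is T(q1).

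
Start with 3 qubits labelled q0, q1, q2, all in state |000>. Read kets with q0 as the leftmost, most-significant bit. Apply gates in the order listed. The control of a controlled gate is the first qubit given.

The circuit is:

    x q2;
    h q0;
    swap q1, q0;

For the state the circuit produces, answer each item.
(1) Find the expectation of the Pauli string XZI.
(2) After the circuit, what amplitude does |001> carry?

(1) The observable XZI averages to 0.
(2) The final state's coefficient on |001> equals sqrt(2)/2.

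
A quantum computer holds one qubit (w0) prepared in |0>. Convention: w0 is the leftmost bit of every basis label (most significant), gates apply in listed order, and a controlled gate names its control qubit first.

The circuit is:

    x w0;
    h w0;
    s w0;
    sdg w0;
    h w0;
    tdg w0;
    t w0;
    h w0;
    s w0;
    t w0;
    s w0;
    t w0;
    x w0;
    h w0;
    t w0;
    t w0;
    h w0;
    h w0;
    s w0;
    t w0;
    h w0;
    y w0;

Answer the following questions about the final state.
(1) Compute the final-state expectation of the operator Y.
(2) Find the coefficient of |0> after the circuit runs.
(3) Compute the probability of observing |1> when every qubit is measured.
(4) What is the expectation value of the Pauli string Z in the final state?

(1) In the final state, Y has expectation sqrt(2)/2.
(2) The final state's coefficient on |0> equals sqrt(2)*(1 - I + sqrt(2)*I)/4.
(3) The probability of measuring |1> is sqrt(2)/4 + 1/2.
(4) The observable Z averages to -sqrt(2)/2.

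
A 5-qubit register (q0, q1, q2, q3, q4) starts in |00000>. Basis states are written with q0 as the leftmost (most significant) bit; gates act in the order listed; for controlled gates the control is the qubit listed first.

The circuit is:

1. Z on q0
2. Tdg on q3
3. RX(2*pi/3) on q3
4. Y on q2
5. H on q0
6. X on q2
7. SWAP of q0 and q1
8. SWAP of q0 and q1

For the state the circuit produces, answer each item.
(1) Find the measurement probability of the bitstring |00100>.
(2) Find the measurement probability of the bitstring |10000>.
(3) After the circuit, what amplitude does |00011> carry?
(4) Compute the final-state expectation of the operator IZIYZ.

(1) Outcome |00100> occurs with probability 0. Key observation: gates 7-8 undo each other exactly, leaving only the rest of the circuit to track.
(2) A full measurement returns |10000> with probability 1/8.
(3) |00011> carries amplitude 0 in the final state.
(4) In the final state, IZIYZ has expectation -sqrt(3)/2.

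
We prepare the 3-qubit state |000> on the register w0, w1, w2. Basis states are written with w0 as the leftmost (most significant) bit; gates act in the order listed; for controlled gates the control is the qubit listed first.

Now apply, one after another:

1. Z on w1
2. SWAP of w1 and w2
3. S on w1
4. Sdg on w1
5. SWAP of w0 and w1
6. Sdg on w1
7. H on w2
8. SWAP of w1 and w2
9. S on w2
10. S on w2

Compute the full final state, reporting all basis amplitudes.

The resulting statevector has amplitude sqrt(2)/2 on |000>, sqrt(2)/2 on |010>, and 0 on every other basis state. Key observation: the block from step 3 through step 4 cancels to the identity and can be dropped.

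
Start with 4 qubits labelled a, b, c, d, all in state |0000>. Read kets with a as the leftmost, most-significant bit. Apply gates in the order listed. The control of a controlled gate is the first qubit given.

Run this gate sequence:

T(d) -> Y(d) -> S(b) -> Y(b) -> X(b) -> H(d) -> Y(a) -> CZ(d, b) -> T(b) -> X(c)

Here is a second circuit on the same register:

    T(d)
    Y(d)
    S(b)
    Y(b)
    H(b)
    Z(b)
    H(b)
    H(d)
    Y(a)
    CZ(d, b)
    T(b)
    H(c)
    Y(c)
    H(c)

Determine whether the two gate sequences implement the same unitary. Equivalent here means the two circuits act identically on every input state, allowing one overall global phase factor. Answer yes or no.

No, they are not equivalent — no single phase factor reconciles the two unitaries.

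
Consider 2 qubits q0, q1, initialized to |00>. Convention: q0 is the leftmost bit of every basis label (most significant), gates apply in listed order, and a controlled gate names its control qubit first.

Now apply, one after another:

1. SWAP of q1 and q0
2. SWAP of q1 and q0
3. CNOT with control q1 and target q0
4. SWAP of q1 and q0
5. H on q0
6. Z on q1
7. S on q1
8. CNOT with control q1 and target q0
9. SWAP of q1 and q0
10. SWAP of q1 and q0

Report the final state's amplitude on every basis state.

The final amplitudes are sqrt(2)/2 on |00>, 0 on |01>, sqrt(2)/2 on |10>, 0 on |11>.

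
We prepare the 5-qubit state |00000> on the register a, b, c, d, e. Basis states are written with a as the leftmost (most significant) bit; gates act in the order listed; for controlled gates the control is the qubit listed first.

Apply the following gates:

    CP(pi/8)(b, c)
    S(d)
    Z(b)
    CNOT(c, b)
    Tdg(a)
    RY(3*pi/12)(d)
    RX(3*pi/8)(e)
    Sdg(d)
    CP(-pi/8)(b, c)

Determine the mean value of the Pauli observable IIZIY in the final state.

The observable IIZIY averages to -sqrt(sqrt(2) + 2)/2.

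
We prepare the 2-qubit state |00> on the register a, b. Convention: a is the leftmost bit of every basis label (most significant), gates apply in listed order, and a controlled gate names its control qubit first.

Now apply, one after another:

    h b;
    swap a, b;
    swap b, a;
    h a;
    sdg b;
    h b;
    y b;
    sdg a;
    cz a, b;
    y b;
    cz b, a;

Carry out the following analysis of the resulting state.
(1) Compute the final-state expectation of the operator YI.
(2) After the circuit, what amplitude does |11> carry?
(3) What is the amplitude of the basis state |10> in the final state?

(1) The expectation value of YI is 1.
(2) |11> carries amplitude sqrt(2)*(-1 + I)/4 in the final state.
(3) The amplitude on |10> is sqrt(2)*(1 + I)/4.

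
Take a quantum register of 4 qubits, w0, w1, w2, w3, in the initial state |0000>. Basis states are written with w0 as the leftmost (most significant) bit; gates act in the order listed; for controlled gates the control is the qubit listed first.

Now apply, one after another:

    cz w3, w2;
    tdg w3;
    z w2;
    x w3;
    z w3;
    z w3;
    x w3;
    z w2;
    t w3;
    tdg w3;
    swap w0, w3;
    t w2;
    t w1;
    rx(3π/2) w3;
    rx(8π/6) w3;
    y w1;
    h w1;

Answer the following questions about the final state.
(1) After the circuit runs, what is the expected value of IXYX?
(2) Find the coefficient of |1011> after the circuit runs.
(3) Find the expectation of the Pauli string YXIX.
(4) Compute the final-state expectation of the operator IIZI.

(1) The expectation value of IXYX is 0. Key observation: gates 2-9 undo each other exactly, leaving only the rest of the circuit to track.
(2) The final state's coefficient on |1011> equals 0.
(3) In the final state, YXIX has expectation 0.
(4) In the final state, IIZI has expectation 1.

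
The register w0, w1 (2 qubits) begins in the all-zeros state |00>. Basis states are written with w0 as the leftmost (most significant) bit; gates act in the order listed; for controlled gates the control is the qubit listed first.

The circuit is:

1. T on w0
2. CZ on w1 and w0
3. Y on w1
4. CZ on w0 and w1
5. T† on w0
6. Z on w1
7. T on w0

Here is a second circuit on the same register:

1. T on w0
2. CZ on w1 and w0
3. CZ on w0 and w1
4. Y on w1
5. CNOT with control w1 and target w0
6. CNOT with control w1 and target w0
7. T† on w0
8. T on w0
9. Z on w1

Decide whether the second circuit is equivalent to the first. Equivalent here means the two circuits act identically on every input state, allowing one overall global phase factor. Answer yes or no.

No, they are not equivalent — no single phase factor reconciles the two unitaries.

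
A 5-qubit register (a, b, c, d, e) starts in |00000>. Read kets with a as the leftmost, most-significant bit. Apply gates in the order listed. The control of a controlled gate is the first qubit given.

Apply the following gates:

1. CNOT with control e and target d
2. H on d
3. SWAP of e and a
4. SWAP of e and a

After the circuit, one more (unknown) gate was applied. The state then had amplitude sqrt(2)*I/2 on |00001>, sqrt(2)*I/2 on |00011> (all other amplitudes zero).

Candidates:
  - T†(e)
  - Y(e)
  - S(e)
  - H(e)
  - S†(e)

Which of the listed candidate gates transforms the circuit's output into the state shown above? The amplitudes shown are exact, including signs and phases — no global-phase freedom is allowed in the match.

The applied gate was Y(e). Key observation: gates 3-4 undo each other exactly, leaving only the rest of the circuit to track.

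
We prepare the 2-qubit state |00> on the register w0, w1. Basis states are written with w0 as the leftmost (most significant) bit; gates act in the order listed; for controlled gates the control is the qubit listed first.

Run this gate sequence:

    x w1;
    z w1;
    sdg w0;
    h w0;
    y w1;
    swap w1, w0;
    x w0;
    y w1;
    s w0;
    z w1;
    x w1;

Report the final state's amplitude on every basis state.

The resulting statevector has amplitude 0 on |00>, 0 on |01>, sqrt(2)*I/2 on |10>, sqrt(2)*I/2 on |11>.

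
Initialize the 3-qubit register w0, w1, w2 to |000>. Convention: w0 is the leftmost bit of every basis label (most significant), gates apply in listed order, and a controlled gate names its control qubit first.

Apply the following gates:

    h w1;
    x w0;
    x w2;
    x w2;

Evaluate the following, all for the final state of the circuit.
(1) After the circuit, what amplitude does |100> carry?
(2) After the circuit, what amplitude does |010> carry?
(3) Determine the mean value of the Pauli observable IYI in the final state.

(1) The amplitude on |100> is sqrt(2)/2. Key observation: steps 3-4 multiply out to the identity, so the circuit reduces to the remaining gates.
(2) |010> carries amplitude 0 in the final state.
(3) The expectation value of IYI is 0.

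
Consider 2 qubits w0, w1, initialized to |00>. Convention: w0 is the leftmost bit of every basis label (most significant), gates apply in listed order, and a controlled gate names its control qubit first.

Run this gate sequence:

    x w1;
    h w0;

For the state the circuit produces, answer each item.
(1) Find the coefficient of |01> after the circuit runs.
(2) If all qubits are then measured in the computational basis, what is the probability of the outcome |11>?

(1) |01> carries amplitude sqrt(2)/2 in the final state.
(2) A full measurement returns |11> with probability 1/2.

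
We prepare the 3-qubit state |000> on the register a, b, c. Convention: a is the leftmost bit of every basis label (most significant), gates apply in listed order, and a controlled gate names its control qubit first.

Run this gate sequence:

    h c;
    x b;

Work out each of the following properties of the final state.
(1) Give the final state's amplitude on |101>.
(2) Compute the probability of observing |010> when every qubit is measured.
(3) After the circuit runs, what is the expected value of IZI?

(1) The amplitude on |101> is 0.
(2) Outcome |010> occurs with probability 1/2.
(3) The expectation value of IZI is -1.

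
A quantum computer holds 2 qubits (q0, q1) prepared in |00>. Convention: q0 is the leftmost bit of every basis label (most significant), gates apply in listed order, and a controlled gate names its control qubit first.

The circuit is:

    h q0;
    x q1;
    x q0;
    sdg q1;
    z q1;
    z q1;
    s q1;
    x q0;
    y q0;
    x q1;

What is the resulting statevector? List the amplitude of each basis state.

After the circuit, the state carries amplitude -sqrt(2)*I/2 on |00>, 0 on |01>, sqrt(2)*I/2 on |10>, 0 on |11>. Key observation: gates 3-8 undo each other exactly, leaving only the rest of the circuit to track.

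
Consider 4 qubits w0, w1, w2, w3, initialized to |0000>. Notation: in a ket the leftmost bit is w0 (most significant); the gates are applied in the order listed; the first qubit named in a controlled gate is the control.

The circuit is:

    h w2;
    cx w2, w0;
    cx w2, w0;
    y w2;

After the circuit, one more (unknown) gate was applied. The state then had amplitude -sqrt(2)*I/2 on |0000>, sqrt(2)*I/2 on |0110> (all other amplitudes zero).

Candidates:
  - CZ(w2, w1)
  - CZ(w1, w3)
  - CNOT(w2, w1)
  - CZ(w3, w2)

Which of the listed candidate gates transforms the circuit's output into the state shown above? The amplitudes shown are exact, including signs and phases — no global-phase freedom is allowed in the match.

The applied gate was CNOT(w2, w1). Key observation: steps 2-3 multiply out to the identity, so the circuit reduces to the remaining gates.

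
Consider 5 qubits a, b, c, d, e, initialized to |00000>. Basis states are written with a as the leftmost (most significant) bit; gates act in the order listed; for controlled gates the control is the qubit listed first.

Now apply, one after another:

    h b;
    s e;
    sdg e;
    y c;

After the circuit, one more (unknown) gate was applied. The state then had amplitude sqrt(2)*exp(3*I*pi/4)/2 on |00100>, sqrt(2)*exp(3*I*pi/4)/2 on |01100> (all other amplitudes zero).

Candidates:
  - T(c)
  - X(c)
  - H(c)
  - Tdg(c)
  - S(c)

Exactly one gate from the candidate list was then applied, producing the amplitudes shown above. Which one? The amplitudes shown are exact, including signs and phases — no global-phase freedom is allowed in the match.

It was T(c) that produced the state shown. Key observation: the block from step 2 through step 3 cancels to the identity and can be dropped.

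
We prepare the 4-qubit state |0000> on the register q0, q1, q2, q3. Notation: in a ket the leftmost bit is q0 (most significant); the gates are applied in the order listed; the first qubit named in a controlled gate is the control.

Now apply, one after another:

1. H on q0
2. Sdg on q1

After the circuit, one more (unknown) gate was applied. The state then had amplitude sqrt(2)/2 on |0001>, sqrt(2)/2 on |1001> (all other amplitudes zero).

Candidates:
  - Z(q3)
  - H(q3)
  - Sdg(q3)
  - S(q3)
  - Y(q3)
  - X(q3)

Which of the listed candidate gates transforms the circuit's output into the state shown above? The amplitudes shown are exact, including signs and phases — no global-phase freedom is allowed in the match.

The applied gate was X(q3).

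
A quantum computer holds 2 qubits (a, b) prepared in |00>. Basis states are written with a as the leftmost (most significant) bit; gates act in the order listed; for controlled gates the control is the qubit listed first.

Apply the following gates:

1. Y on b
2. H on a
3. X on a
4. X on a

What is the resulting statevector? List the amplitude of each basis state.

The resulting statevector has amplitude 0 on |00>, sqrt(2)*I/2 on |01>, 0 on |10>, sqrt(2)*I/2 on |11>. Key observation: the block from step 3 through step 4 cancels to the identity and can be dropped.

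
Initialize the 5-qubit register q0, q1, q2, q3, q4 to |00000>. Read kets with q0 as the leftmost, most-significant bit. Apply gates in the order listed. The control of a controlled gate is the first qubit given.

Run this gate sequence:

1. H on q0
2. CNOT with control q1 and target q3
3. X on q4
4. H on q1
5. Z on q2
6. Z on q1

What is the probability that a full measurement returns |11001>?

A full measurement returns |11001> with probability 1/4.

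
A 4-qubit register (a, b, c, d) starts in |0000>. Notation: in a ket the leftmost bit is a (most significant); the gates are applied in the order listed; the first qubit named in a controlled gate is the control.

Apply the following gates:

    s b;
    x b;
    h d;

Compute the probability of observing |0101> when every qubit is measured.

The probability of measuring |0101> is 1/2.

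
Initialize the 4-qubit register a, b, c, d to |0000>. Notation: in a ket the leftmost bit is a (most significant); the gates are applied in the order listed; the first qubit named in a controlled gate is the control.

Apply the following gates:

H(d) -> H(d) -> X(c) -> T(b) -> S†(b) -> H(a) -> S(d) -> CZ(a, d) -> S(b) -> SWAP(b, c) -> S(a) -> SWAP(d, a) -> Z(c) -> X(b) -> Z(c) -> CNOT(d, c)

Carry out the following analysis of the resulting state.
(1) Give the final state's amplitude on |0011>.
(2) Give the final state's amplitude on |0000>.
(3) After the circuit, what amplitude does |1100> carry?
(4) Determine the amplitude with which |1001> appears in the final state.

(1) The final state's coefficient on |0011> equals sqrt(2)*I/2.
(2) |0000> carries amplitude sqrt(2)/2 in the final state.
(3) The amplitude on |1100> is 0.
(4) The final state's coefficient on |1001> equals 0.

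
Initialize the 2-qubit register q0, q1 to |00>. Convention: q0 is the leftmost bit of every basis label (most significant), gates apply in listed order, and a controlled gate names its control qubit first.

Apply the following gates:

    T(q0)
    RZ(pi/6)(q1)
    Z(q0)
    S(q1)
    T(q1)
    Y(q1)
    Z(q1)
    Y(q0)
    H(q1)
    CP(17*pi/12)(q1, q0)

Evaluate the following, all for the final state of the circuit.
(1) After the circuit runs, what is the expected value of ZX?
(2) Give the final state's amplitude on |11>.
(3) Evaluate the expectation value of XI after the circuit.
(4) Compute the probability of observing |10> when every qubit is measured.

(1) In the final state, ZX has expectation -sqrt(6)/4 + sqrt(2)/4.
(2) The final state's coefficient on |11> equals sqrt(2)*exp(I*pi/3)/2.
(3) The observable XI averages to 0.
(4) The probability of measuring |10> is 1/2.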